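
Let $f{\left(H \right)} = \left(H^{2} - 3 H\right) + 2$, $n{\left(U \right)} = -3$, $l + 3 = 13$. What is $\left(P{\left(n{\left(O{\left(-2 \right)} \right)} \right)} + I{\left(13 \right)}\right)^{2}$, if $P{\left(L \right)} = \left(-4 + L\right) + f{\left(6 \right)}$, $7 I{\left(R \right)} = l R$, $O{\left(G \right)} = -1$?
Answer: $\frac{48841}{49} \approx 996.75$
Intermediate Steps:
$l = 10$ ($l = -3 + 13 = 10$)
$I{\left(R \right)} = \frac{10 R}{7}$
$f{\left(H \right)} = 2 + H^{2} - 3 H$
$P{\left(L \right)} = 16 + L$ ($P{\left(L \right)} = \left(-4 + L\right) + \left(2 + 6^{2} - 18\right) = \left(-4 + L\right) + \left(2 + 36 - 18\right) = \left(-4 + L\right) + 20 = 16 + L$)
$\left(P{\left(n{\left(O{\left(-2 \right)} \right)} \right)} + I{\left(13 \right)}\right)^{2} = \left(\left(16 - 3\right) + \frac{10}{7} \cdot 13\right)^{2} = \left(13 + \frac{130}{7}\right)^{2} = \left(\frac{221}{7}\right)^{2} = \frac{48841}{49}$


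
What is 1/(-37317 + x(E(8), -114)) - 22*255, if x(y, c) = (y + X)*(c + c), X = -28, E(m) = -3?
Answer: -169696891/30249 ≈ -5610.0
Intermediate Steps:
x(y, c) = 2*c*(-28 + y) (x(y, c) = (y - 28)*(c + c) = (-28 + y)*(2*c) = 2*c*(-28 + y))
1/(-37317 + x(E(8), -114)) - 22*255 = 1/(-37317 + 2*(-114)*(-28 - 3)) - 22*255 = 1/(-37317 + 2*(-114)*(-31)) - 5610 = 1/(-37317 + 7068) - 5610 = 1/(-30249) - 5610 = -1/30249 - 5610 = -169696891/30249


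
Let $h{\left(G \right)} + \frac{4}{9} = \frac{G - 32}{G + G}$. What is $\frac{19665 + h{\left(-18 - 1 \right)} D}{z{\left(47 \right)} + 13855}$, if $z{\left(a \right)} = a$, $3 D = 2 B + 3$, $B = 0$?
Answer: $\frac{6725737}{4754484} \approx 1.4146$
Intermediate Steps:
$D = 1$ ($D = \frac{2 \cdot 0 + 3}{3} = \frac{0 + 3}{3} = \frac{1}{3} \cdot 3 = 1$)
$h{\left(G \right)} = - \frac{4}{9} + \frac{-32 + G}{2 G}$ ($h{\left(G \right)} = - \frac{4}{9} + \frac{G - 32}{G + G} = - \frac{4}{9} + \frac{-32 + G}{2 G}$)
$\frac{19665 + h{\left(-18 - 1 \right)} D}{z{\left(47 \right)} + 13855} = \frac{19665 + \frac{-288 - 19}{18 \left(-18 - 1\right)} 1}{47 + 13855} = \frac{19665 + \frac{-288 - 19}{18 \left(-18 - 1\right)} 1}{13902} = \left(19665 + \frac{-288 - 19}{18 \left(-19\right)} 1\right) \frac{1}{13902} = \left(19665 + \frac{1}{18} \left(- \frac{1}{19}\right) \left(-307\right) 1\right) \frac{1}{13902} = \left(19665 + \frac{307}{342} \cdot 1\right) \frac{1}{13902} = \left(19665 + \frac{307}{342}\right) \frac{1}{13902} = \frac{6725737}{342} \cdot \frac{1}{13902} = \frac{6725737}{4754484}$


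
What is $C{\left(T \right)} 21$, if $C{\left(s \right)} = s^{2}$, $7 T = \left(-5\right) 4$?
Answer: $\frac{1200}{7} \approx 171.43$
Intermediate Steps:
$T = - \frac{20}{7}$ ($T = \frac{\left(-5\right) 4}{7} = \frac{1}{7} \left(-20\right) = - \frac{20}{7} \approx -2.8571$)
$C{\left(T \right)} 21 = \left(- \frac{20}{7}\right)^{2} \cdot 21 = \frac{400}{49} \cdot 21 = \frac{1200}{7}$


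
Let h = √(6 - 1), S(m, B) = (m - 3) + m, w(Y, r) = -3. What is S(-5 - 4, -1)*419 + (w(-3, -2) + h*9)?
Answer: -8802 + 9*√5 ≈ -8781.9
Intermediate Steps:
S(m, B) = -3 + 2*m (S(m, B) = (-3 + m) + m = -3 + 2*m)
h = √5 ≈ 2.2361
S(-5 - 4, -1)*419 + (w(-3, -2) + h*9) = (-3 + 2*(-5 - 4))*419 + (-3 + √5*9) = (-3 + 2*(-9))*419 + (-3 + 9*√5) = (-3 - 18)*419 + (-3 + 9*√5) = -21*419 + (-3 + 9*√5) = -8799 + (-3 + 9*√5) = -8802 + 9*√5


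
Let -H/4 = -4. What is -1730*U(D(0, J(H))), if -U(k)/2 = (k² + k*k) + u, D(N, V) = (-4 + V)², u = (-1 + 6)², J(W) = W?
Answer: 143579620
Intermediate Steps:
H = 16 (H = -4*(-4) = 16)
u = 25 (u = 5² = 25)
U(k) = -50 - 4*k² (U(k) = -2*((k² + k*k) + 25) = -2*((k² + k²) + 25) = -2*(2*k² + 25) = -2*(25 + 2*k²) = -50 - 4*k²)
-1730*U(D(0, J(H))) = -1730*(-50 - 4*(-4 + 16)⁴) = -1730*(-50 - 4*(12²)²) = -1730*(-50 - 4*144²) = -1730*(-50 - 4*20736) = -1730*(-50 - 82944) = -1730*(-82994) = 143579620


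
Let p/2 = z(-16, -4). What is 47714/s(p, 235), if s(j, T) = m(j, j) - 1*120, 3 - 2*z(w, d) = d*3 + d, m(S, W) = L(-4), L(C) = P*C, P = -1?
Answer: -23857/58 ≈ -411.33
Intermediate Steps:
L(C) = -C
m(S, W) = 4 (m(S, W) = -1*(-4) = 4)
z(w, d) = 3/2 - 2*d (z(w, d) = 3/2 - (d*3 + d)/2 = 3/2 - (3*d + d)/2 = 3/2 - 2*d)
p = 19 (p = 2*(3/2 - 2*(-4)) = 2*(3/2 + 8) = 2*(19/2) = 19)
s(j, T) = -116 (s(j, T) = 4 - 1*120 = 4 - 120 = -116)
47714/s(p, 235) = 47714/(-116) = 47714*(-1/116) = -23857/58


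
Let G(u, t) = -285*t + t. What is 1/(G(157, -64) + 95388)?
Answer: 1/113564 ≈ 8.8056e-6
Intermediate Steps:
G(u, t) = -284*t
1/(G(157, -64) + 95388) = 1/(-284*(-64) + 95388) = 1/(18176 + 95388) = 1/113564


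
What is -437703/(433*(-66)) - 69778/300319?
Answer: 43152137191/2860838794 ≈ 15.084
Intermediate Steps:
-437703/(433*(-66)) - 69778/300319 = -437703/(-28578) - 69778*1/300319 = -437703*(-1/28578) - 69778/300319 = 145901/9526 - 69778/300319 = 43152137191/2860838794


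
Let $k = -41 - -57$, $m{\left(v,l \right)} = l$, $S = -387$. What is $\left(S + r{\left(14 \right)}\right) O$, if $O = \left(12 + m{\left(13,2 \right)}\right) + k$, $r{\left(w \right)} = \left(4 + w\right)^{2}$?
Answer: $-1890$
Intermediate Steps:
$k = 16$ ($k = -41 + 57 = 16$)
$O = 30$ ($O = \left(12 + 2\right) + 16 = 14 + 16 = 30$)
$\left(S + r{\left(14 \right)}\right) O = \left(-387 + \left(4 + 14\right)^{2}\right) 30 = \left(-387 + 18^{2}\right) 30 = \left(-387 + 324\right) 30 = \left(-63\right) 30 = -1890$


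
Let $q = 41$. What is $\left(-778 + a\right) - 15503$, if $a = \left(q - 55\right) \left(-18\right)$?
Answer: $-16029$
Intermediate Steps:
$a = 252$ ($a = \left(41 - 55\right) \left(-18\right) = \left(-14\right) \left(-18\right) = 252$)
$\left(-778 + a\right) - 15503 = \left(-778 + 252\right) - 15503 = -526 - 15503 = -16029$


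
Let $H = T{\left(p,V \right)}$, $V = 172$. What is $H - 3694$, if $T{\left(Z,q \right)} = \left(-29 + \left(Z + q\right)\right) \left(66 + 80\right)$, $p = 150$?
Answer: $39084$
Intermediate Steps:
$T{\left(Z,q \right)} = -4234 + 146 Z + 146 q$ ($T{\left(Z,q \right)} = \left(-29 + Z + q\right) 146 = -4234 + 146 Z + 146 q$)
$H = 42778$ ($H = -4234 + 146 \cdot 150 + 146 \cdot 172 = -4234 + 21900 + 25112 = 42778$)
$H - 3694 = 42778 - 3694 = 39084$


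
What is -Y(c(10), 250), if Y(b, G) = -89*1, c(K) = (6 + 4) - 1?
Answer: 89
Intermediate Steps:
c(K) = 9 (c(K) = 10 - 1 = 9)
Y(b, G) = -89
-Y(c(10), 250) = -1*(-89) = 89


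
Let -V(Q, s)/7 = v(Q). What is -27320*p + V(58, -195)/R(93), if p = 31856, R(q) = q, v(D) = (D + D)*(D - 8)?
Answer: -80938491160/93 ≈ -8.7031e+8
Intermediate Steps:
v(D) = 2*D*(-8 + D) (v(D) = (2*D)*(-8 + D) = 2*D*(-8 + D))
V(Q, s) = -14*Q*(-8 + Q)
-27320*p + V(58, -195)/R(93) = -27320/(1/31856) + (14*58*(8 - 1*58))/93 = -27320/1/31856 + (14*58*(8 - 58))*(1/93) = -27320*31856 + (14*58*(-50))*(1/93) = -870305920 - 40600*1/93 = -870305920 - 40600/93 = -80938491160/93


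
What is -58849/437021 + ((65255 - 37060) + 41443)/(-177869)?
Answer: -40900681179/77732488249 ≈ -0.52617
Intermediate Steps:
-58849/437021 + ((65255 - 37060) + 41443)/(-177869) = -58849*1/437021 + (28195 + 41443)*(-1/177869) = -58849/437021 + 69638*(-1/177869) = -58849/437021 - 69638/177869 = -40900681179/77732488249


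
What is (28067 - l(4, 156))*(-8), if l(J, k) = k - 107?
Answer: -224144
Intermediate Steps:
l(J, k) = -107 + k
(28067 - l(4, 156))*(-8) = (28067 - (-107 + 156))*(-8) = (28067 - 1*49)*(-8) = (28067 - 49)*(-8) = 28018*(-8) = -224144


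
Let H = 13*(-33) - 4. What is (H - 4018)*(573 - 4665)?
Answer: 18213492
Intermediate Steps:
H = -433 (H = -429 - 4 = -433)
(H - 4018)*(573 - 4665) = (-433 - 4018)*(573 - 4665) = -4451*(-4092) = 18213492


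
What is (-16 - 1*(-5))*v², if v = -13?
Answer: -1859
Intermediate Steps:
(-16 - 1*(-5))*v² = (-16 - 1*(-5))*(-13)² = (-16 + 5)*169 = -11*169 = -1859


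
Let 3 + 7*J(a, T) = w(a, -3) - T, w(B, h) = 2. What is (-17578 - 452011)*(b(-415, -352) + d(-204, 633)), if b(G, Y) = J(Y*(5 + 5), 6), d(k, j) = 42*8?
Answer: -157312315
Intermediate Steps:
d(k, j) = 336
J(a, T) = -⅐ - T/7 (J(a, T) = -3/7 + (2 - T)/7 = -3/7 + (2/7 - T/7) = -⅐ - T/7)
b(G, Y) = -1 (b(G, Y) = -⅐ - ⅐*6 = -⅐ - 6/7 = -1)
(-17578 - 452011)*(b(-415, -352) + d(-204, 633)) = (-17578 - 452011)*(-1 + 336) = -469589*335 = -157312315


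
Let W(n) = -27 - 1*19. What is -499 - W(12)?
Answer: -453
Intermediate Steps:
W(n) = -46 (W(n) = -27 - 19 = -46)
-499 - W(12) = -499 - 1*(-46) = -499 + 46 = -453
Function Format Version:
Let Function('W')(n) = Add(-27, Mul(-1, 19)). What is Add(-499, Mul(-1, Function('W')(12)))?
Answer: -453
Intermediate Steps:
Function('W')(n) = -46 (Function('W')(n) = Add(-27, -19) = -46)
Add(-499, Mul(-1, Function('W')(12))) = Add(-499, Mul(-1, -46)) = Add(-499, 46) = -453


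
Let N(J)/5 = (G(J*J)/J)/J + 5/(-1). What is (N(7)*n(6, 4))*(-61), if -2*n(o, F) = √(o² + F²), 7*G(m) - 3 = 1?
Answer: -521855*√13/343 ≈ -5485.6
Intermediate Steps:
G(m) = 4/7 (G(m) = 3/7 + (⅐)*1 = 3/7 + ⅐ = 4/7)
n(o, F) = -√(F² + o²)/2 (n(o, F) = -√(o² + F²)/2 = -√(F² + o²)/2)
N(J) = -25 + 20/(7*J²) (N(J) = 5*((4/(7*J))/J + 5/(-1)) = 5*(4/(7*J²) + 5*(-1)) = 5*(4/(7*J²) - 5) = 5*(-5 + 4/(7*J²)) = -25 + 20/(7*J²))
(N(7)*n(6, 4))*(-61) = ((-25 + (20/7)/7²)*(-√(4² + 6²)/2))*(-61) = ((-25 + (20/7)*(1/49))*(-√(16 + 36)/2))*(-61) = ((-25 + 20/343)*(-√13))*(-61) = -(-8555)*2*√13/686*(-61) = -(-8555)*√13/343*(-61) = (8555*√13/343)*(-61) = -521855*√13/343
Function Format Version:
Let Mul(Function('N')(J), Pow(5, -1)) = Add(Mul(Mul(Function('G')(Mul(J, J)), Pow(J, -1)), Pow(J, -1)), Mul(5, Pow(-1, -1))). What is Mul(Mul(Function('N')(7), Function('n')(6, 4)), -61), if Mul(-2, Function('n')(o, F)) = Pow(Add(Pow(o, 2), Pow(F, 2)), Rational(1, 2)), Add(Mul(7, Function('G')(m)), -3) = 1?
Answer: Mul(Rational(-521855, 343), Pow(13, Rational(1, 2))) ≈ -5485.6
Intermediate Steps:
Function('G')(m) = Rational(4, 7) (Function('G')(m) = Add(Rational(3, 7), Mul(Rational(1, 7), 1)) = Add(Rational(3, 7), Rational(1, 7)) = Rational(4, 7))
Function('n')(o, F) = Mul(Rational(-1, 2), Pow(Add(Pow(F, 2), Pow(o, 2)), Rational(1, 2))) (Function('n')(o, F) = Mul(Rational(-1, 2), Pow(Add(Pow(o, 2), Pow(F, 2)), Rational(1, 2))) = Mul(Rational(-1, 2), Pow(Add(Pow(F, 2), Pow(o, 2)), Rational(1, 2))))
Function('N')(J) = Add(-25, Mul(Rational(20, 7), Pow(J, -2))) (Function('N')(J) = Mul(5, Add(Mul(Mul(Rational(4, 7), Pow(J, -1)), Pow(J, -1)), Mul(5, Pow(-1, -1)))) = Mul(5, Add(Mul(Rational(4, 7), Pow(J, -2)), Mul(5, -1))) = Mul(5, Add(Mul(Rational(4, 7), Pow(J, -2)), -5)) = Mul(5, Add(-5, Mul(Rational(4, 7), Pow(J, -2)))) = Add(-25, Mul(Rational(20, 7), Pow(J, -2))))
Mul(Mul(Function('N')(7), Function('n')(6, 4)), -61) = Mul(Mul(Add(-25, Mul(Rational(20, 7), Pow(7, -2))), Mul(Rational(-1, 2), Pow(Add(Pow(4, 2), Pow(6, 2)), Rational(1, 2)))), -61) = Mul(Mul(Add(-25, Mul(Rational(20, 7), Rational(1, 49))), Mul(Rational(-1, 2), Pow(Add(16, 36), Rational(1, 2)))), -61) = Mul(Mul(Add(-25, Rational(20, 343)), Mul(Rational(-1, 2), Pow(52, Rational(1, 2)))), -61) = Mul(Mul(Rational(-8555, 343), Mul(Rational(-1, 2), Mul(2, Pow(13, Rational(1, 2))))), -61) = Mul(Mul(Rational(-8555, 343), Mul(-1, Pow(13, Rational(1, 2)))), -61) = Mul(Mul(Rational(8555, 343), Pow(13, Rational(1, 2))), -61) = Mul(Rational(-521855, 343), Pow(13, Rational(1, 2)))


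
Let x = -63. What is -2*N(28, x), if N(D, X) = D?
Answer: -56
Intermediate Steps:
-2*N(28, x) = -2*28 = -56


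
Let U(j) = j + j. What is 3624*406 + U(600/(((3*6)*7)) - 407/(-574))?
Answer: 1266836605/861 ≈ 1.4714e+6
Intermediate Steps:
U(j) = 2*j
3624*406 + U(600/(((3*6)*7)) - 407/(-574)) = 3624*406 + 2*(600/(((3*6)*7)) - 407/(-574)) = 1471344 + 2*(600/((18*7)) - 407*(-1/574)) = 1471344 + 2*(600/126 + 407/574) = 1471344 + 2*(600*(1/126) + 407/574) = 1471344 + 2*(100/21 + 407/574) = 1471344 + 2*(9421/1722) = 1471344 + 9421/861 = 1266836605/861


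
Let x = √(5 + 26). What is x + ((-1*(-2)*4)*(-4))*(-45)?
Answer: 1440 + √31 ≈ 1445.6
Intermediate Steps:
x = √31 ≈ 5.5678
x + ((-1*(-2)*4)*(-4))*(-45) = √31 + ((-1*(-2)*4)*(-4))*(-45) = √31 + ((2*4)*(-4))*(-45) = √31 + (8*(-4))*(-45) = √31 - 32*(-45) = √31 + 1440 = 1440 + √31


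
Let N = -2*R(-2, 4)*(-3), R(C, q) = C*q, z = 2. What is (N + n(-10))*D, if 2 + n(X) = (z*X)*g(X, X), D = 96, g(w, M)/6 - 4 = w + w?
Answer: 179520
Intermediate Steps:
g(w, M) = 24 + 12*w (g(w, M) = 24 + 6*(w + w) = 24 + 6*(2*w) = 24 + 12*w)
n(X) = -2 + 2*X*(24 + 12*X) (n(X) = -2 + (2*X)*(24 + 12*X) = -2 + 2*X*(24 + 12*X))
N = -48 (N = -(-4)*4*(-3) = -2*(-8)*(-3) = 16*(-3) = -48)
(N + n(-10))*D = (-48 + (-2 + 24*(-10)*(2 - 10)))*96 = (-48 + (-2 + 24*(-10)*(-8)))*96 = (-48 + (-2 + 1920))*96 = (-48 + 1918)*96 = 1870*96 = 179520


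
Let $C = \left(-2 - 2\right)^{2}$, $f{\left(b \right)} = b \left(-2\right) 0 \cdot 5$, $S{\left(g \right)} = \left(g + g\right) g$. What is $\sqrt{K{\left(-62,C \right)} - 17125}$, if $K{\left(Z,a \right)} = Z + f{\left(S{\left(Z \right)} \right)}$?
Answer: $i \sqrt{17187} \approx 131.1 i$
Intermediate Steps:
$S{\left(g \right)} = 2 g^{2}$ ($S{\left(g \right)} = 2 g g = 2 g^{2}$)
$f{\left(b \right)} = 0$ ($f{\left(b \right)} = - 2 b 0 \cdot 5 = 0 \cdot 5 = 0$)
$C = 16$ ($C = \left(-4\right)^{2} = 16$)
$K{\left(Z,a \right)} = Z$ ($K{\left(Z,a \right)} = Z + 0 = Z$)
$\sqrt{K{\left(-62,C \right)} - 17125} = \sqrt{-62 - 17125} = \sqrt{-17187} = i \sqrt{17187}$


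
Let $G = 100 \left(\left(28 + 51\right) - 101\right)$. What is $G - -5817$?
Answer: $3617$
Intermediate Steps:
$G = -2200$ ($G = 100 \left(79 - 101\right) = 100 \left(-22\right) = -2200$)
$G - -5817 = -2200 - -5817 = -2200 + 5817 = 3617$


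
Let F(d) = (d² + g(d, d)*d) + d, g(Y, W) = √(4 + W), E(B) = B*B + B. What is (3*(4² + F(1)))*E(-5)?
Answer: 1080 + 60*√5 ≈ 1214.2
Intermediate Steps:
E(B) = B + B² (E(B) = B² + B = B + B²)
F(d) = d + d² + d*√(4 + d) (F(d) = (d² + √(4 + d)*d) + d = (d² + d*√(4 + d)) + d = d + d² + d*√(4 + d))
(3*(4² + F(1)))*E(-5) = (3*(4² + 1*(1 + 1 + √(4 + 1))))*(-5*(1 - 5)) = (3*(16 + 1*(1 + 1 + √5)))*(-5*(-4)) = (3*(16 + 1*(2 + √5)))*20 = (3*(16 + (2 + √5)))*20 = (3*(18 + √5))*20 = (54 + 3*√5)*20 = 1080 + 60*√5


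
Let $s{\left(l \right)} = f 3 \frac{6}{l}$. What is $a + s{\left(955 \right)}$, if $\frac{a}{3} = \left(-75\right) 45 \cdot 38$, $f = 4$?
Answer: $- \frac{367436178}{955} \approx -3.8475 \cdot 10^{5}$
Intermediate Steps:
$s{\left(l \right)} = \frac{72}{l}$ ($s{\left(l \right)} = 4 \cdot 3 \frac{6}{l} = 12 \frac{6}{l} = \frac{72}{l}$)
$a = -384750$ ($a = 3 \left(-75\right) 45 \cdot 38 = 3 \left(\left(-3375\right) 38\right) = 3 \left(-128250\right) = -384750$)
$a + s{\left(955 \right)} = -384750 + \frac{72}{955} = - \frac{367436178}{955}$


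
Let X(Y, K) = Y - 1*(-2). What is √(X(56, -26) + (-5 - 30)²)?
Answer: √1283 ≈ 35.819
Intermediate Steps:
X(Y, K) = 2 + Y (X(Y, K) = Y + 2 = 2 + Y)
√(X(56, -26) + (-5 - 30)²) = √((2 + 56) + (-5 - 30)²) = √(58 + (-35)²) = √(58 + 1225) = √1283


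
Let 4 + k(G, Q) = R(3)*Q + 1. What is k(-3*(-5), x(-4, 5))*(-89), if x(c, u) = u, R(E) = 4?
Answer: -1513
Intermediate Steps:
k(G, Q) = -3 + 4*Q (k(G, Q) = -4 + (4*Q + 1) = -4 + (1 + 4*Q) = -3 + 4*Q)
k(-3*(-5), x(-4, 5))*(-89) = (-3 + 4*5)*(-89) = (-3 + 20)*(-89) = 17*(-89) = -1513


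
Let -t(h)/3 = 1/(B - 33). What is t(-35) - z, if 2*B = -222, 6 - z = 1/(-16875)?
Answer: -1614391/270000 ≈ -5.9792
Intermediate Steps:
z = 101251/16875 (z = 6 - 1/(-16875) = 6 - 1*(-1/16875) = 6 + 1/16875 = 101251/16875 ≈ 6.0001)
B = -111 (B = (½)*(-222) = -111)
t(h) = 1/48 (t(h) = -3/(-111 - 33) = -3/(-144) = -3*(-1/144) = 1/48)
t(-35) - z = 1/48 - 1*101251/16875 = 1/48 - 101251/16875 = -1614391/270000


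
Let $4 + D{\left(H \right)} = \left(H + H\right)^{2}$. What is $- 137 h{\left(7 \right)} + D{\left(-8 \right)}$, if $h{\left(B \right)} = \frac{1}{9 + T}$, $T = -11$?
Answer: $\frac{641}{2} \approx 320.5$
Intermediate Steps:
$D{\left(H \right)} = -4 + 4 H^{2}$ ($D{\left(H \right)} = -4 + \left(H + H\right)^{2} = -4 + \left(2 H\right)^{2} = -4 + 4 H^{2}$)
$h{\left(B \right)} = - \frac{1}{2}$ ($h{\left(B \right)} = \frac{1}{9 - 11} = \frac{1}{-2} = - \frac{1}{2}$)
$- 137 h{\left(7 \right)} + D{\left(-8 \right)} = \left(-137\right) \left(- \frac{1}{2}\right) - \left(4 - 4 \left(-8\right)^{2}\right) = \frac{137}{2} + \left(-4 + 4 \cdot 64\right) = \frac{137}{2} + \left(-4 + 256\right) = \frac{137}{2} + 252 = \frac{641}{2}$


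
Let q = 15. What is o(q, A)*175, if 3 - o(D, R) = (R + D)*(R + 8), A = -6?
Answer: -2625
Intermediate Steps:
o(D, R) = 3 - (8 + R)*(D + R) (o(D, R) = 3 - (R + D)*(R + 8) = 3 - (D + R)*(8 + R) = 3 - (8 + R)*(D + R))
o(q, A)*175 = (3 - 1*(-6)**2 - 8*15 - 8*(-6) - 1*15*(-6))*175 = (3 - 1*36 - 120 + 48 + 90)*175 = (3 - 36 - 120 + 48 + 90)*175 = -15*175 = -2625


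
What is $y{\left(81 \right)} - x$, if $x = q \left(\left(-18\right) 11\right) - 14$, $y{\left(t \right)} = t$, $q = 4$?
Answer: $887$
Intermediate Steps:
$x = -806$ ($x = 4 \left(\left(-18\right) 11\right) - 14 = 4 \left(-198\right) - 14 = -792 - 14 = -806$)
$y{\left(81 \right)} - x = 81 - -806 = 81 + 806 = 887$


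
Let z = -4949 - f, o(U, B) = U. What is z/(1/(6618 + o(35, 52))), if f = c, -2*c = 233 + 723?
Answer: -29745563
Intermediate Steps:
c = -478 (c = -(233 + 723)/2 = -1/2*956 = -478)
f = -478
z = -4471 (z = -4949 - 1*(-478) = -4949 + 478 = -4471)
z/(1/(6618 + o(35, 52))) = -4471/(1/(6618 + 35)) = -4471/(1/6653) = -4471/1/6653 = -4471*6653 = -29745563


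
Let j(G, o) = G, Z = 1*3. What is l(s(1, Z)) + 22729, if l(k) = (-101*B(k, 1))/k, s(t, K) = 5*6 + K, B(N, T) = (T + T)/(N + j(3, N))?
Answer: 13500925/594 ≈ 22729.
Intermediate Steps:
Z = 3
B(N, T) = 2*T/(3 + N) (B(N, T) = (T + T)/(N + 3) = (2*T)/(3 + N) = 2*T/(3 + N))
s(t, K) = 30 + K
l(k) = -202/(k*(3 + k)) (l(k) = (-202/(3 + k))/k = -202/(k*(3 + k)))
l(s(1, Z)) + 22729 = -202/((30 + 3)*(3 + (30 + 3))) + 22729 = -202/(33*(3 + 33)) + 22729 = -202*1/33/36 + 22729 = -202*1/33*1/36 + 22729 = -101/594 + 22729 = 13500925/594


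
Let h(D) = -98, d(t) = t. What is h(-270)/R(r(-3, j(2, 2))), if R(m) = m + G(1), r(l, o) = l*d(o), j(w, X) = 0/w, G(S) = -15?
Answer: 98/15 ≈ 6.5333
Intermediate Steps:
j(w, X) = 0
r(l, o) = l*o
R(m) = -15 + m (R(m) = m - 15 = -15 + m)
h(-270)/R(r(-3, j(2, 2))) = -98/(-15 - 3*0) = -98/(-15 + 0) = -98/(-15) = -98*(-1/15) = 98/15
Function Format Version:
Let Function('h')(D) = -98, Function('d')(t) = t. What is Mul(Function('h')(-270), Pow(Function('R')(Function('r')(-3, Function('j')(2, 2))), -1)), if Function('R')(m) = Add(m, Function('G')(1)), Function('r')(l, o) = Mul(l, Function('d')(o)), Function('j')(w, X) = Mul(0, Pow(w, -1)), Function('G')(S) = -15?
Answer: Rational(98, 15) ≈ 6.5333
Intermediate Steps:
Function('j')(w, X) = 0
Function('r')(l, o) = Mul(l, o)
Function('R')(m) = Add(-15, m) (Function('R')(m) = Add(m, -15) = Add(-15, m))
Mul(Function('h')(-270), Pow(Function('R')(Function('r')(-3, Function('j')(2, 2))), -1)) = Mul(-98, Pow(Add(-15, Mul(-3, 0)), -1)) = Mul(-98, Pow(Add(-15, 0), -1)) = Mul(-98, Pow(-15, -1)) = Mul(-98, Rational(-1, 15)) = Rational(98, 15)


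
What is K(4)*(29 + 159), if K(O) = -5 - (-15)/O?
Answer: -235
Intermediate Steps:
K(O) = -5 + 15/O
K(4)*(29 + 159) = (-5 + 15/4)*(29 + 159) = (-5 + 15*(¼))*188 = (-5 + 15/4)*188 = -5/4*188 = -235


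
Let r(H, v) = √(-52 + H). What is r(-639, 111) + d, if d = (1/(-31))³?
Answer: -1/29791 + I*√691 ≈ -3.3567e-5 + 26.287*I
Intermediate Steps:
d = -1/29791 (d = (-1/31)³ = -1/29791 ≈ -3.3567e-5)
r(-639, 111) + d = √(-52 - 639) - 1/29791 = √(-691) - 1/29791 = I*√691 - 1/29791 = -1/29791 + I*√691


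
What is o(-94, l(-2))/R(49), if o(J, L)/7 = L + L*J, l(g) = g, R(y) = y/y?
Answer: 1302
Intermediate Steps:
R(y) = 1
o(J, L) = 7*L + 7*J*L (o(J, L) = 7*(L + L*J) = 7*(L + J*L) = 7*L + 7*J*L)
o(-94, l(-2))/R(49) = (7*(-2)*(1 - 94))/1 = (7*(-2)*(-93))*1 = 1302*1 = 1302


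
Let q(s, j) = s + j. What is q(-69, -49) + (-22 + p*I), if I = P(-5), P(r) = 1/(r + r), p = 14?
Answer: -707/5 ≈ -141.40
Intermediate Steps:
P(r) = 1/(2*r)
I = -⅒ (I = (½)/(-5) = (½)*(-⅕) = -⅒ ≈ -0.10000)
q(s, j) = j + s
q(-69, -49) + (-22 + p*I) = (-49 - 69) + (-22 + 14*(-⅒)) = -118 + (-22 - 7/5) = -118 - 117/5 = -707/5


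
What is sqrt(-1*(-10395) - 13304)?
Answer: I*sqrt(2909) ≈ 53.935*I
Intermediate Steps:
sqrt(-1*(-10395) - 13304) = sqrt(10395 - 13304) = sqrt(-2909) = I*sqrt(2909)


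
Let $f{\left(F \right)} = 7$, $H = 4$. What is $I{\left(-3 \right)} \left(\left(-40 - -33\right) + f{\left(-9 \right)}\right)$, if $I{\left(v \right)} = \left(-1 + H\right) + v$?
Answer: $0$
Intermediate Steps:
$I{\left(v \right)} = 3 + v$ ($I{\left(v \right)} = \left(-1 + 4\right) + v = 3 + v$)
$I{\left(-3 \right)} \left(\left(-40 - -33\right) + f{\left(-9 \right)}\right) = \left(3 - 3\right) \left(\left(-40 - -33\right) + 7\right) = 0 \left(\left(-40 + 33\right) + 7\right) = 0 \left(-7 + 7\right) = 0 \cdot 0 = 0$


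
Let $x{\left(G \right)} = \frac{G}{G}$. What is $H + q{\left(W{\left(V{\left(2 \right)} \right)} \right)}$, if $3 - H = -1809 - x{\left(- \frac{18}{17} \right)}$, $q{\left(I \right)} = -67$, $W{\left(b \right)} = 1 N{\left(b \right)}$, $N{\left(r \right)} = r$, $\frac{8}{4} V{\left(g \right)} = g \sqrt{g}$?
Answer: $1746$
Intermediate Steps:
$x{\left(G \right)} = 1$
$V{\left(g \right)} = \frac{g^{\frac{3}{2}}}{2}$ ($V{\left(g \right)} = \frac{g \sqrt{g}}{2} = \frac{g^{\frac{3}{2}}}{2}$)
$W{\left(b \right)} = b$ ($W{\left(b \right)} = 1 b = b$)
$H = 1813$ ($H = 3 - \left(-1809 - 1\right) = 3 - -1810 = 3 + 1810 = 1813$)
$H + q{\left(W{\left(V{\left(2 \right)} \right)} \right)} = 1813 - 67 = 1746$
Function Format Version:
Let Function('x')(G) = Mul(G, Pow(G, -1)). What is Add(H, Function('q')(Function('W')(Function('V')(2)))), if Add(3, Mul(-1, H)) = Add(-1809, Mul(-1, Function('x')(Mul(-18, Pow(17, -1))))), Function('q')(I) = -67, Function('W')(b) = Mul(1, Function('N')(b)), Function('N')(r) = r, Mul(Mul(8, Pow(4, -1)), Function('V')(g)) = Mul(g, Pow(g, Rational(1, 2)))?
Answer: 1746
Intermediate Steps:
Function('x')(G) = 1
Function('V')(g) = Mul(Rational(1, 2), Pow(g, Rational(3, 2))) (Function('V')(g) = Mul(Rational(1, 2), Mul(g, Pow(g, Rational(1, 2)))) = Mul(Rational(1, 2), Pow(g, Rational(3, 2))))
Function('W')(b) = b (Function('W')(b) = Mul(1, b) = b)
H = 1813 (H = Add(3, Mul(-1, Add(-1809, Mul(-1, 1)))) = Add(3, Mul(-1, Add(-1809, -1))) = Add(3, Mul(-1, -1810)) = Add(3, 1810) = 1813)
Add(H, Function('q')(Function('W')(Function('V')(2)))) = Add(1813, -67) = 1746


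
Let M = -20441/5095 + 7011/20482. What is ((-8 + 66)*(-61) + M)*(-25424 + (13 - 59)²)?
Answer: 226697126610642/2746205 ≈ 8.2549e+7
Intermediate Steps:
M = -20155343/5492410 (M = -20441*1/5095 + 7011*(1/20482) = -20441/5095 + 369/1078 = -20155343/5492410 ≈ -3.6697)
((-8 + 66)*(-61) + M)*(-25424 + (13 - 59)²) = ((-8 + 66)*(-61) - 20155343/5492410)*(-25424 + (13 - 59)²) = (58*(-61) - 20155343/5492410)*(-25424 + (-46)²) = (-3538 - 20155343/5492410)*(-25424 + 2116) = -19452301923/5492410*(-23308) = 226697126610642/2746205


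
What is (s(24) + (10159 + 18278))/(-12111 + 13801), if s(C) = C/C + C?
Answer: 14231/845 ≈ 16.841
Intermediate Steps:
s(C) = 1 + C
(s(24) + (10159 + 18278))/(-12111 + 13801) = ((1 + 24) + (10159 + 18278))/(-12111 + 13801) = (25 + 28437)/1690 = 28462*(1/1690) = 14231/845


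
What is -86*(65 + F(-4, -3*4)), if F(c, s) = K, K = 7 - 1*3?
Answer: -5934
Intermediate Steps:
K = 4 (K = 7 - 3 = 4)
F(c, s) = 4
-86*(65 + F(-4, -3*4)) = -86*(65 + 4) = -86*69 = -5934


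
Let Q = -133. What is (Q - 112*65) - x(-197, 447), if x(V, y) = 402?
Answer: -7815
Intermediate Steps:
(Q - 112*65) - x(-197, 447) = (-133 - 112*65) - 1*402 = (-133 - 7280) - 402 = -7413 - 402 = -7815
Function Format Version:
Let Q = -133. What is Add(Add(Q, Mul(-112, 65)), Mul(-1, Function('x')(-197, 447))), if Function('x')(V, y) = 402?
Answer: -7815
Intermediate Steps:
Add(Add(Q, Mul(-112, 65)), Mul(-1, Function('x')(-197, 447))) = Add(Add(-133, Mul(-112, 65)), Mul(-1, 402)) = Add(Add(-133, -7280), -402) = Add(-7413, -402) = -7815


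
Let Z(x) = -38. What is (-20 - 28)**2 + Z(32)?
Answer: 2266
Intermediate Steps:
(-20 - 28)**2 + Z(32) = (-20 - 28)**2 - 38 = (-48)**2 - 38 = 2304 - 38 = 2266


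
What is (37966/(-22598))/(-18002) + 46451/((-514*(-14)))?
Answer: 4724241791683/731849743604 ≈ 6.4552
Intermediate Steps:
(37966/(-22598))/(-18002) + 46451/((-514*(-14))) = (37966*(-1/22598))*(-1/18002) + 46451/7196 = -18983/11299*(-1/18002) + 46451*(1/7196) = 18983/203404598 + 46451/7196 = 4724241791683/731849743604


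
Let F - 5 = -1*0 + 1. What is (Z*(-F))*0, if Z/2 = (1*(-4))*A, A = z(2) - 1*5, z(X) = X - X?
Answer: 0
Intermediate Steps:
z(X) = 0
F = 6 (F = 5 + (-1*0 + 1) = 5 + (0 + 1) = 5 + 1 = 6)
A = -5 (A = 0 - 1*5 = 0 - 5 = -5)
Z = 40 (Z = 2*((1*(-4))*(-5)) = 2*(-4*(-5)) = 2*20 = 40)
(Z*(-F))*0 = (40*(-1*6))*0 = (40*(-6))*0 = -240*0 = 0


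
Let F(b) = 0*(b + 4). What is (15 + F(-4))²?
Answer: 225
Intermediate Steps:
F(b) = 0 (F(b) = 0*(4 + b) = 0)
(15 + F(-4))² = (15 + 0)² = 15² = 225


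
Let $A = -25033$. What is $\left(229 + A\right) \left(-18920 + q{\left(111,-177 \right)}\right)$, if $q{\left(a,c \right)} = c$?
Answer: $473681988$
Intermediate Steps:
$\left(229 + A\right) \left(-18920 + q{\left(111,-177 \right)}\right) = \left(229 - 25033\right) \left(-18920 - 177\right) = \left(-24804\right) \left(-19097\right) = 473681988$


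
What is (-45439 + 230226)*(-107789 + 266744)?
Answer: 29372817585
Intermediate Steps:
(-45439 + 230226)*(-107789 + 266744) = 184787*158955 = 29372817585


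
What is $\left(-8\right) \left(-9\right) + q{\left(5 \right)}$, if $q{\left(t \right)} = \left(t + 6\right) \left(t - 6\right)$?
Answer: $61$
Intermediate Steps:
$q{\left(t \right)} = \left(-6 + t\right) \left(6 + t\right)$ ($q{\left(t \right)} = \left(6 + t\right) \left(-6 + t\right) = \left(-6 + t\right) \left(6 + t\right)$)
$\left(-8\right) \left(-9\right) + q{\left(5 \right)} = \left(-8\right) \left(-9\right) - \left(36 - 5^{2}\right) = 72 + \left(-36 + 25\right) = 72 - 11 = 61$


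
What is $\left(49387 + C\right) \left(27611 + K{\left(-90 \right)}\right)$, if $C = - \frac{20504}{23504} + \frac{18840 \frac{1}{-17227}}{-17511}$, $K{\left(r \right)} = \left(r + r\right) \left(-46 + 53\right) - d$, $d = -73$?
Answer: $\frac{14827957283683008828}{11362601887} \approx 1.305 \cdot 10^{9}$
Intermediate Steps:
$K{\left(r \right)} = 73 + 14 r$ ($K{\left(r \right)} = \left(r + r\right) \left(-46 + 53\right) - -73 = 2 r 7 + 73 = 14 r + 73 = 73 + 14 r$)
$C = - \frac{19823188369}{22725203774}$ ($C = \left(-20504\right) \frac{1}{23504} + 18840 \left(- \frac{1}{17227}\right) \left(- \frac{1}{17511}\right) = - \frac{2563}{2938} - - \frac{6280}{100553999} = - \frac{2563}{2938} + \frac{6280}{100553999} = - \frac{19823188369}{22725203774} \approx -0.8723$)
$\left(49387 + C\right) \left(27611 + K{\left(-90 \right)}\right) = \left(49387 - \frac{19823188369}{22725203774}\right) \left(27611 + \left(73 + 14 \left(-90\right)\right)\right) = \frac{1122309815598169 \left(27611 + \left(73 - 1260\right)\right)}{22725203774} = \frac{1122309815598169 \left(27611 - 1187\right)}{22725203774} = \frac{1122309815598169}{22725203774} \cdot 26424 = \frac{14827957283683008828}{11362601887}$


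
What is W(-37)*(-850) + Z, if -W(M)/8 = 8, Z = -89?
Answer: 54311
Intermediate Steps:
W(M) = -64 (W(M) = -8*8 = -64)
W(-37)*(-850) + Z = -64*(-850) - 89 = 54400 - 89 = 54311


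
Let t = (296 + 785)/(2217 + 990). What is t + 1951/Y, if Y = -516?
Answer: -633229/183868 ≈ -3.4439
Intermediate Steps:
t = 1081/3207 ≈ 0.33708
t + 1951/Y = 1081/3207 + 1951/(-516) = 1081/3207 + 1951*(-1/516) = 1081/3207 - 1951/516 = -633229/183868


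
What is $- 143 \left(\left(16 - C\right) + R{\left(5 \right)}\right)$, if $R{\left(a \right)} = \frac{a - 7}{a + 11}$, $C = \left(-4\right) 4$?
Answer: $- \frac{36465}{8} \approx -4558.1$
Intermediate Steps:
$C = -16$
$R{\left(a \right)} = \frac{-7 + a}{11 + a}$
$- 143 \left(\left(16 - C\right) + R{\left(5 \right)}\right) = - 143 \left(\left(16 - -16\right) + \frac{-7 + 5}{11 + 5}\right) = - 143 \left(\left(16 + 16\right) + \frac{1}{16} \left(-2\right)\right) = - 143 \left(32 + \frac{1}{16} \left(-2\right)\right) = - 143 \left(32 - \frac{1}{8}\right) = \left(-143\right) \frac{255}{8} = - \frac{36465}{8}$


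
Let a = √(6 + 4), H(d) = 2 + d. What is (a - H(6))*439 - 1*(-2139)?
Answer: -1373 + 439*√10 ≈ 15.240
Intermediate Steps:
a = √10 ≈ 3.1623
(a - H(6))*439 - 1*(-2139) = (√10 - (2 + 6))*439 - 1*(-2139) = (√10 - 1*8)*439 + 2139 = (√10 - 8)*439 + 2139 = (-8 + √10)*439 + 2139 = (-3512 + 439*√10) + 2139 = -1373 + 439*√10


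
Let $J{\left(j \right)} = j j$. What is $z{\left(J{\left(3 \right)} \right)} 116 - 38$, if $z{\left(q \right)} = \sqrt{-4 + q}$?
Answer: $-38 + 116 \sqrt{5} \approx 221.38$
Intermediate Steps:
$J{\left(j \right)} = j^{2}$
$z{\left(J{\left(3 \right)} \right)} 116 - 38 = \sqrt{-4 + 3^{2}} \cdot 116 - 38 = \sqrt{-4 + 9} \cdot 116 - 38 = \sqrt{5} \cdot 116 - 38 = 116 \sqrt{5} - 38 = -38 + 116 \sqrt{5}$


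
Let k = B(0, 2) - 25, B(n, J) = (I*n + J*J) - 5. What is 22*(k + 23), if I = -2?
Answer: -66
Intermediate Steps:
B(n, J) = -5 + J² - 2*n (B(n, J) = (-2*n + J*J) - 5 = (-2*n + J²) - 5 = (J² - 2*n) - 5 = -5 + J² - 2*n)
k = -26 (k = (-5 + 2² - 2*0) - 25 = (-5 + 4 + 0) - 25 = -1 - 25 = -26)
22*(k + 23) = 22*(-26 + 23) = 22*(-3) = -66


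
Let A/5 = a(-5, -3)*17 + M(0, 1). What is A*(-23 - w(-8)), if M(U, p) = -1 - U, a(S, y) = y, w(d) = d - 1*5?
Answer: 2600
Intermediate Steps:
w(d) = -5 + d (w(d) = d - 5 = -5 + d)
A = -260 (A = 5*(-3*17 + (-1 - 1*0)) = 5*(-51 + (-1 + 0)) = 5*(-51 - 1) = 5*(-52) = -260)
A*(-23 - w(-8)) = -260*(-23 - (-5 - 8)) = -260*(-23 - 1*(-13)) = -260*(-23 + 13) = -260*(-10) = 2600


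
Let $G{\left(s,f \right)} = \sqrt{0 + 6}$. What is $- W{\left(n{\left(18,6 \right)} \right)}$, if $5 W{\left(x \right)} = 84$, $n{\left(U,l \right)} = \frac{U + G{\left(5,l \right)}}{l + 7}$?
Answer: $- \frac{84}{5} \approx -16.8$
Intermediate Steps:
$G{\left(s,f \right)} = \sqrt{6}$
$n{\left(U,l \right)} = \frac{U + \sqrt{6}}{7 + l}$ ($n{\left(U,l \right)} = \frac{U + \sqrt{6}}{l + 7} = \frac{U + \sqrt{6}}{7 + l}$)
$W{\left(x \right)} = \frac{84}{5}$ ($W{\left(x \right)} = \frac{1}{5} \cdot 84 = \frac{84}{5}$)
$- W{\left(n{\left(18,6 \right)} \right)} = \left(-1\right) \frac{84}{5} = - \frac{84}{5}$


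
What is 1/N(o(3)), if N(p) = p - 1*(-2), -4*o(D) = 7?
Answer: 4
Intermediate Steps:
o(D) = -7/4 (o(D) = -¼*7 = -7/4)
N(p) = 2 + p (N(p) = p + 2 = 2 + p)
1/N(o(3)) = 1/(2 - 7/4) = 1/(¼) = 4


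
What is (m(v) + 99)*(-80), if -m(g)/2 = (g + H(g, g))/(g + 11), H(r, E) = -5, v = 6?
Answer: -134480/17 ≈ -7910.6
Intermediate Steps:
m(g) = -2*(-5 + g)/(11 + g) (m(g) = -2*(g - 5)/(g + 11) = -2*(-5 + g)/(11 + g))
(m(v) + 99)*(-80) = (2*(5 - 1*6)/(11 + 6) + 99)*(-80) = (2*(5 - 6)/17 + 99)*(-80) = (2*(1/17)*(-1) + 99)*(-80) = (-2/17 + 99)*(-80) = (1681/17)*(-80) = -134480/17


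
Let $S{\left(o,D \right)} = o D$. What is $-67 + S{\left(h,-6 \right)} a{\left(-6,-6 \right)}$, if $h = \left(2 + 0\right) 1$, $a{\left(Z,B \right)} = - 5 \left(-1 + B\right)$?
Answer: $-487$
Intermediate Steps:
$a{\left(Z,B \right)} = 5 - 5 B$
$h = 2$ ($h = 2 \cdot 1 = 2$)
$S{\left(o,D \right)} = D o$
$-67 + S{\left(h,-6 \right)} a{\left(-6,-6 \right)} = -67 + \left(-6\right) 2 \left(5 - -30\right) = -67 - 12 \left(5 + 30\right) = -67 - 420 = -487$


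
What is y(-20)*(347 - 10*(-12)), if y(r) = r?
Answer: -9340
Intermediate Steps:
y(-20)*(347 - 10*(-12)) = -20*(347 - 10*(-12)) = -20*(347 + 120) = -20*467 = -9340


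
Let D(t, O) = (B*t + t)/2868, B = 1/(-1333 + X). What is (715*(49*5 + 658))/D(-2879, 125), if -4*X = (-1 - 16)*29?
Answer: -1792084802508/2783993 ≈ -6.4371e+5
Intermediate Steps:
X = 493/4 (X = -(-1 - 16)*29/4 = -(-17)*29/4 = -1/4*(-493) = 493/4 ≈ 123.25)
B = -4/4839 (B = 1/(-1333 + 493/4) = 1/(-4839/4) = -4/4839 ≈ -0.00082662)
D(t, O) = 4835*t/13878252 (D(t, O) = (-4*t/4839 + t)/2868 = (4835*t/4839)*(1/2868) = 4835*t/13878252)
(715*(49*5 + 658))/D(-2879, 125) = (715*(49*5 + 658))/(((4835/13878252)*(-2879))) = (715*(245 + 658))/(-13919965/13878252) = (715*903)*(-13878252/13919965) = 645645*(-13878252/13919965) = -1792084802508/2783993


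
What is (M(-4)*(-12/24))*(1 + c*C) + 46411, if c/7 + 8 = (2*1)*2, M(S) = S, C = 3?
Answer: 46245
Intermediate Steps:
c = -28 (c = -56 + 7*((2*1)*2) = -56 + 7*(2*2) = -56 + 7*4 = -56 + 28 = -28)
(M(-4)*(-12/24))*(1 + c*C) + 46411 = (-(-48)/24)*(1 - 28*3) + 46411 = (-(-48)/24)*(1 - 84) + 46411 = -4*(-1/2)*(-83) + 46411 = 2*(-83) + 46411 = -166 + 46411 = 46245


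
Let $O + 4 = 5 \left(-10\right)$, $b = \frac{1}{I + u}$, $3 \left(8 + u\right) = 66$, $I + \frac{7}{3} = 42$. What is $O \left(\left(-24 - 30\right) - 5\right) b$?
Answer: $\frac{9558}{161} \approx 59.366$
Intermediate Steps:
$I = \frac{119}{3}$ ($I = - \frac{7}{3} + 42 = \frac{119}{3} \approx 39.667$)
$u = 14$ ($u = -8 + \frac{1}{3} \cdot 66 = -8 + 22 = 14$)
$b = \frac{3}{161}$ ($b = \frac{1}{\frac{119}{3} + 14} = \frac{1}{\frac{161}{3}} = \frac{3}{161} \approx 0.018634$)
$O = -54$ ($O = -4 + 5 \left(-10\right) = -4 - 50 = -54$)
$O \left(\left(-24 - 30\right) - 5\right) b = - 54 \left(\left(-24 - 30\right) - 5\right) \frac{3}{161} = - 54 \left(-54 - 5\right) \frac{3}{161} = \left(-54\right) \left(-59\right) \frac{3}{161} = 3186 \cdot \frac{3}{161} = \frac{9558}{161}$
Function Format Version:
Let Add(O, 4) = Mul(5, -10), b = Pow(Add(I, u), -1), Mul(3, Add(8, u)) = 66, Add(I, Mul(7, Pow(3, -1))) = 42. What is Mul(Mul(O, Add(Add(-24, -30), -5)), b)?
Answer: Rational(9558, 161) ≈ 59.366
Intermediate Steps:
I = Rational(119, 3) (I = Add(Rational(-7, 3), 42) = Rational(119, 3) ≈ 39.667)
u = 14 (u = Add(-8, Mul(Rational(1, 3), 66)) = Add(-8, 22) = 14)
b = Rational(3, 161) (b = Pow(Add(Rational(119, 3), 14), -1) = Pow(Rational(161, 3), -1) = Rational(3, 161) ≈ 0.018634)
O = -54 (O = Add(-4, Mul(5, -10)) = Add(-4, -50) = -54)
Mul(Mul(O, Add(Add(-24, -30), -5)), b) = Mul(Mul(-54, Add(Add(-24, -30), -5)), Rational(3, 161)) = Mul(Mul(-54, Add(-54, -5)), Rational(3, 161)) = Mul(Mul(-54, -59), Rational(3, 161)) = Mul(3186, Rational(3, 161)) = Rational(9558, 161)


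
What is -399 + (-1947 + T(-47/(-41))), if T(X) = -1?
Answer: -2347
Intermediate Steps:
-399 + (-1947 + T(-47/(-41))) = -399 + (-1947 - 1) = -399 - 1948 = -2347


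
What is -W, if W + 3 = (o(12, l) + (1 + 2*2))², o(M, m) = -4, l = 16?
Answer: 2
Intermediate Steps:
W = -2 (W = -3 + (-4 + (1 + 2*2))² = -3 + (-4 + (1 + 4))² = -3 + (-4 + 5)² = -3 + 1² = -3 + 1 = -2)
-W = -1*(-2) = 2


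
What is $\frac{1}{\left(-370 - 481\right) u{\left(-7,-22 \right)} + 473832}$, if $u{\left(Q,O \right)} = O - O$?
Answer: $\frac{1}{473832} \approx 2.1105 \cdot 10^{-6}$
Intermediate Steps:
$u{\left(Q,O \right)} = 0$
$\frac{1}{\left(-370 - 481\right) u{\left(-7,-22 \right)} + 473832} = \frac{1}{\left(-370 - 481\right) 0 + 473832} = \frac{1}{\left(-851\right) 0 + 473832} = \frac{1}{0 + 473832} = \frac{1}{473832}$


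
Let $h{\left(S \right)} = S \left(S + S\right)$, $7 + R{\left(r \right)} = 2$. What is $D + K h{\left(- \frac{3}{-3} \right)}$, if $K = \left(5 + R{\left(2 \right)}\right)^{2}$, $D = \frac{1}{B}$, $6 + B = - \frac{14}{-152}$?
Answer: $- \frac{76}{449} \approx -0.16927$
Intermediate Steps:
$R{\left(r \right)} = -5$ ($R{\left(r \right)} = -7 + 2 = -5$)
$B = - \frac{449}{76}$ ($B = -6 - \frac{14}{-152} = -6 - - \frac{7}{76} = -6 + \frac{7}{76} = - \frac{449}{76} \approx -5.9079$)
$D = - \frac{76}{449}$ ($D = \frac{1}{- \frac{449}{76}} = - \frac{76}{449} \approx -0.16927$)
$h{\left(S \right)} = 2 S^{2}$ ($h{\left(S \right)} = S 2 S = 2 S^{2}$)
$K = 0$ ($K = \left(5 - 5\right)^{2} = 0^{2} = 0$)
$D + K h{\left(- \frac{3}{-3} \right)} = - \frac{76}{449} + 0 \cdot 2 \left(- \frac{3}{-3}\right)^{2} = - \frac{76}{449} + 0 \cdot 2 \left(\left(-3\right) \left(- \frac{1}{3}\right)\right)^{2} = - \frac{76}{449} + 0 \cdot 2 \cdot 1^{2} = - \frac{76}{449} + 0 \cdot 2 \cdot 1 = - \frac{76}{449} + 0 \cdot 2 = - \frac{76}{449} + 0 = - \frac{76}{449}$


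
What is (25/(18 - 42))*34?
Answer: -425/12 ≈ -35.417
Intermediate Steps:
(25/(18 - 42))*34 = (25/(-24))*34 = -1/24*25*34 = -25/24*34 = -425/12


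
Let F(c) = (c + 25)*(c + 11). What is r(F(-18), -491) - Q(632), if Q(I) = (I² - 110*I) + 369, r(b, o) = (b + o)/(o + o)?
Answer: -162163773/491 ≈ -3.3027e+5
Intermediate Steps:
F(c) = (11 + c)*(25 + c) (F(c) = (25 + c)*(11 + c) = (11 + c)*(25 + c))
r(b, o) = (b + o)/(2*o) (r(b, o) = (b + o)/((2*o)) = (b + o)*(1/(2*o)) = (b + o)/(2*o))
Q(I) = 369 + I² - 110*I
r(F(-18), -491) - Q(632) = (½)*((275 + (-18)² + 36*(-18)) - 491)/(-491) - (369 + 632² - 110*632) = (½)*(-1/491)*((275 + 324 - 648) - 491) - (369 + 399424 - 69520) = (½)*(-1/491)*(-49 - 491) - 1*330273 = (½)*(-1/491)*(-540) - 330273 = 270/491 - 330273 = -162163773/491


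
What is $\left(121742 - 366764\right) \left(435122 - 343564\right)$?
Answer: $-22433724276$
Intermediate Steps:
$\left(121742 - 366764\right) \left(435122 - 343564\right) = \left(-245022\right) 91558 = -22433724276$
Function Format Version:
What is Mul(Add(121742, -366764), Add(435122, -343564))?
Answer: -22433724276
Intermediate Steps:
Mul(Add(121742, -366764), Add(435122, -343564)) = Mul(-245022, 91558) = -22433724276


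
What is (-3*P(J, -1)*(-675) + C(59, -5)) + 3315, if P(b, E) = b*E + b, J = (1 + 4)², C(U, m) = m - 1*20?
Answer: 3290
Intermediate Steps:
C(U, m) = -20 + m (C(U, m) = m - 20 = -20 + m)
J = 25 (J = 5² = 25)
P(b, E) = b + E*b (P(b, E) = E*b + b = b + E*b)
(-3*P(J, -1)*(-675) + C(59, -5)) + 3315 = (-75*(1 - 1)*(-675) + (-20 - 5)) + 3315 = (-75*0*(-675) - 25) + 3315 = (-3*0*(-675) - 25) + 3315 = (0*(-675) - 25) + 3315 = (0 - 25) + 3315 = -25 + 3315 = 3290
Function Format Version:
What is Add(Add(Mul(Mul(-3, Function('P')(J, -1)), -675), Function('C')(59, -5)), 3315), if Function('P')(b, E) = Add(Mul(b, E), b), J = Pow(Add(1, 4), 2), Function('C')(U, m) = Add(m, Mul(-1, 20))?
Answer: 3290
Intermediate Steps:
Function('C')(U, m) = Add(-20, m) (Function('C')(U, m) = Add(m, -20) = Add(-20, m))
J = 25 (J = Pow(5, 2) = 25)
Function('P')(b, E) = Add(b, Mul(E, b)) (Function('P')(b, E) = Add(Mul(E, b), b) = Add(b, Mul(E, b)))
Add(Add(Mul(Mul(-3, Function('P')(J, -1)), -675), Function('C')(59, -5)), 3315) = Add(Add(Mul(Mul(-3, Mul(25, Add(1, -1))), -675), Add(-20, -5)), 3315) = Add(Add(Mul(Mul(-3, Mul(25, 0)), -675), -25), 3315) = Add(Add(Mul(Mul(-3, 0), -675), -25), 3315) = Add(Add(Mul(0, -675), -25), 3315) = Add(Add(0, -25), 3315) = Add(-25, 3315) = 3290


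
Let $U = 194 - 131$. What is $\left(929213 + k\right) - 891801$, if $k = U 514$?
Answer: $69794$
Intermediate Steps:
$U = 63$ ($U = 194 - 131 = 63$)
$k = 32382$ ($k = 63 \cdot 514 = 32382$)
$\left(929213 + k\right) - 891801 = \left(929213 + 32382\right) - 891801 = 961595 - 891801 = 69794$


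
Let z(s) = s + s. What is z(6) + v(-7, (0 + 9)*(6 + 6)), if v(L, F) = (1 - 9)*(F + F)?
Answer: -1716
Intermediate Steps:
z(s) = 2*s
v(L, F) = -16*F
z(6) + v(-7, (0 + 9)*(6 + 6)) = 2*6 - 16*(0 + 9)*(6 + 6) = 12 - 144*12 = 12 - 16*108 = 12 - 1728 = -1716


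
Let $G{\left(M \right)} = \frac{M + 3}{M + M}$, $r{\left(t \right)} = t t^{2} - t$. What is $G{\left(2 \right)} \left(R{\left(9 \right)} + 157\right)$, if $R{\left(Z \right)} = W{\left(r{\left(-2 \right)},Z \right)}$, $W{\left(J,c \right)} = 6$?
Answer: $\frac{815}{4} \approx 203.75$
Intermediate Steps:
$r{\left(t \right)} = t^{3} - t$
$R{\left(Z \right)} = 6$
$G{\left(M \right)} = \frac{3 + M}{2 M}$
$G{\left(2 \right)} \left(R{\left(9 \right)} + 157\right) = \frac{3 + 2}{2 \cdot 2} \left(6 + 157\right) = \frac{1}{2} \cdot \frac{1}{2} \cdot 5 \cdot 163 = \frac{5}{4} \cdot 163 = \frac{815}{4}$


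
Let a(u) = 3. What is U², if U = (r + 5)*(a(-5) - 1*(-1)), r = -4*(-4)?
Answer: 7056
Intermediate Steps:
r = 16
U = 84 (U = (16 + 5)*(3 - 1*(-1)) = 21*(3 + 1) = 21*4 = 84)
U² = 84² = 7056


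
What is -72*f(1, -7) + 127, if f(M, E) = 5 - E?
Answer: -737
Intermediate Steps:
-72*f(1, -7) + 127 = -72*(5 - 1*(-7)) + 127 = -72*(5 + 7) + 127 = -72*12 + 127 = -864 + 127 = -737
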